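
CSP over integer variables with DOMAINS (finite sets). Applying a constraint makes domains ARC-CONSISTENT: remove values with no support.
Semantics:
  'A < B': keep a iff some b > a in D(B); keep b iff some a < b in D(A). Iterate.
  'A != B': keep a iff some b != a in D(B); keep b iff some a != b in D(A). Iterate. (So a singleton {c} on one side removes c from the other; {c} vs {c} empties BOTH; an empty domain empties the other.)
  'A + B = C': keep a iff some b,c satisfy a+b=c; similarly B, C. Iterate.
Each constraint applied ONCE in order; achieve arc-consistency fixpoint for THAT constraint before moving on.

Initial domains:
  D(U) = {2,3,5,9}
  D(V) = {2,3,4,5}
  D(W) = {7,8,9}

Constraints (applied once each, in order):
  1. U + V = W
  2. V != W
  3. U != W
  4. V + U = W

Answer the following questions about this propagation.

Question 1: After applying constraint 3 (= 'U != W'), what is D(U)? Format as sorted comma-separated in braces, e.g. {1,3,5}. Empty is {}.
Answer: {2,3,5}

Derivation:
Constraint 1 (U + V = W) on D(U)={2,3,5,9} D(V)={2,3,4,5} D(W)={7,8,9}: U {2,3,5,9}->{2,3,5}
Constraint 2 (V != W) on D(V)={2,3,4,5} D(W)={7,8,9}: no change
Constraint 3 (U != W) on D(U)={2,3,5} D(W)={7,8,9}: no change
So after constraint 3: D(U) = {2,3,5}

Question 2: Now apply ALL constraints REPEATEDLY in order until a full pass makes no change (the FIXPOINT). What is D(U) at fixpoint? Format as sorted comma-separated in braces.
Answer: {2,3,5}

Derivation:
pass 0 (initial): D(U)={2,3,5,9}
pass 1: U {2,3,5,9}->{2,3,5}
pass 2: no change
Fixpoint after 2 passes: D(U) = {2,3,5}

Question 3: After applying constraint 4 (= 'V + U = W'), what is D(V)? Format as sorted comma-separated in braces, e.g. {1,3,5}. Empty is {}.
Answer: {2,3,4,5}

Derivation:
Constraint 1 (U + V = W) on D(U)={2,3,5,9} D(V)={2,3,4,5} D(W)={7,8,9}: U {2,3,5,9}->{2,3,5}
Constraint 2 (V != W) on D(V)={2,3,4,5} D(W)={7,8,9}: no change
Constraint 3 (U != W) on D(U)={2,3,5} D(W)={7,8,9}: no change
Constraint 4 (V + U = W) on D(V)={2,3,4,5} D(U)={2,3,5} D(W)={7,8,9}: no change
So after constraint 4: D(V) = {2,3,4,5}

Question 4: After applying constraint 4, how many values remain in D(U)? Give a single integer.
Answer: 3

Derivation:
Constraint 1 (U + V = W) on D(U)={2,3,5,9} D(V)={2,3,4,5} D(W)={7,8,9}: U {2,3,5,9}->{2,3,5}
Constraint 2 (V != W) on D(V)={2,3,4,5} D(W)={7,8,9}: no change
Constraint 3 (U != W) on D(U)={2,3,5} D(W)={7,8,9}: no change
Constraint 4 (V + U = W) on D(V)={2,3,4,5} D(U)={2,3,5} D(W)={7,8,9}: no change
So after constraint 4: D(U)={2,3,5}, size = 3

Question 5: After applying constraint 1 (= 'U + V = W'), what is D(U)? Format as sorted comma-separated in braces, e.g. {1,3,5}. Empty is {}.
Constraint 1 (U + V = W) on D(U)={2,3,5,9} D(V)={2,3,4,5} D(W)={7,8,9}: U {2,3,5,9}->{2,3,5}
So after constraint 1: D(U) = {2,3,5}

Answer: {2,3,5}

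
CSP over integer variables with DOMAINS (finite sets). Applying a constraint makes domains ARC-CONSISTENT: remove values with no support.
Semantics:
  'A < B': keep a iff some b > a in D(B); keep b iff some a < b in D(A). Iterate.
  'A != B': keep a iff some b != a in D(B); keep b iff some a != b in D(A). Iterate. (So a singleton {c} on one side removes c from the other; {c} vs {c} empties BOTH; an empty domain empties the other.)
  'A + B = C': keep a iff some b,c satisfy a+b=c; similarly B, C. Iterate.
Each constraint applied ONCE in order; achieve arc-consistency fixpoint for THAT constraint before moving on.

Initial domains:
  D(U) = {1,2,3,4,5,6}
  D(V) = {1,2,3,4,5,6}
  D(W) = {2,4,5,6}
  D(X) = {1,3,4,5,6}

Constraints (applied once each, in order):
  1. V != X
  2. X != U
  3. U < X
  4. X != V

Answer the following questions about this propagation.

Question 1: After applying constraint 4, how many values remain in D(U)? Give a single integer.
Answer: 5

Derivation:
Constraint 1 (V != X) on D(V)={1,2,3,4,5,6} D(X)={1,3,4,5,6}: no change
Constraint 2 (X != U) on D(X)={1,3,4,5,6} D(U)={1,2,3,4,5,6}: no change
Constraint 3 (U < X) on D(U)={1,2,3,4,5,6} D(X)={1,3,4,5,6}: U {1,2,3,4,5,6}->{1,2,3,4,5}; X {1,3,4,5,6}->{3,4,5,6}
Constraint 4 (X != V) on D(X)={3,4,5,6} D(V)={1,2,3,4,5,6}: no change
So after constraint 4: D(U)={1,2,3,4,5}, size = 5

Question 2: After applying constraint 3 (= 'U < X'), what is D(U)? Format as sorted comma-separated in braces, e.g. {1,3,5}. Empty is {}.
Constraint 1 (V != X) on D(V)={1,2,3,4,5,6} D(X)={1,3,4,5,6}: no change
Constraint 2 (X != U) on D(X)={1,3,4,5,6} D(U)={1,2,3,4,5,6}: no change
Constraint 3 (U < X) on D(U)={1,2,3,4,5,6} D(X)={1,3,4,5,6}: U {1,2,3,4,5,6}->{1,2,3,4,5}; X {1,3,4,5,6}->{3,4,5,6}
So after constraint 3: D(U) = {1,2,3,4,5}

Answer: {1,2,3,4,5}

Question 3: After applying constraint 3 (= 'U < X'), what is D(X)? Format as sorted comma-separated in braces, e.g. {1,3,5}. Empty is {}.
Answer: {3,4,5,6}

Derivation:
Constraint 1 (V != X) on D(V)={1,2,3,4,5,6} D(X)={1,3,4,5,6}: no change
Constraint 2 (X != U) on D(X)={1,3,4,5,6} D(U)={1,2,3,4,5,6}: no change
Constraint 3 (U < X) on D(U)={1,2,3,4,5,6} D(X)={1,3,4,5,6}: U {1,2,3,4,5,6}->{1,2,3,4,5}; X {1,3,4,5,6}->{3,4,5,6}
So after constraint 3: D(X) = {3,4,5,6}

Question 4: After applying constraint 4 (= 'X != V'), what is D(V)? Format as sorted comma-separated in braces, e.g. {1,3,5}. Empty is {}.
Answer: {1,2,3,4,5,6}

Derivation:
Constraint 1 (V != X) on D(V)={1,2,3,4,5,6} D(X)={1,3,4,5,6}: no change
Constraint 2 (X != U) on D(X)={1,3,4,5,6} D(U)={1,2,3,4,5,6}: no change
Constraint 3 (U < X) on D(U)={1,2,3,4,5,6} D(X)={1,3,4,5,6}: U {1,2,3,4,5,6}->{1,2,3,4,5}; X {1,3,4,5,6}->{3,4,5,6}
Constraint 4 (X != V) on D(X)={3,4,5,6} D(V)={1,2,3,4,5,6}: no change
So after constraint 4: D(V) = {1,2,3,4,5,6}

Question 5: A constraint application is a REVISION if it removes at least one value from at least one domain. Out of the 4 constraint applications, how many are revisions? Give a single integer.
Answer: 1

Derivation:
Constraint 1 (V != X) on D(V)={1,2,3,4,5,6} D(X)={1,3,4,5,6}: no change => not a revision
Constraint 2 (X != U) on D(X)={1,3,4,5,6} D(U)={1,2,3,4,5,6}: no change => not a revision
Constraint 3 (U < X) on D(U)={1,2,3,4,5,6} D(X)={1,3,4,5,6}: U {1,2,3,4,5,6}->{1,2,3,4,5}; X {1,3,4,5,6}->{3,4,5,6} => REVISION
Constraint 4 (X != V) on D(X)={3,4,5,6} D(V)={1,2,3,4,5,6}: no change => not a revision
Total revisions = 1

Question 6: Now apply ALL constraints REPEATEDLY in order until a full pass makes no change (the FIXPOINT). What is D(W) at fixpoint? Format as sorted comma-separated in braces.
Answer: {2,4,5,6}

Derivation:
pass 0 (initial): D(W)={2,4,5,6}
pass 1: U {1,2,3,4,5,6}->{1,2,3,4,5}; X {1,3,4,5,6}->{3,4,5,6}
pass 2: no change
Fixpoint after 2 passes: D(W) = {2,4,5,6}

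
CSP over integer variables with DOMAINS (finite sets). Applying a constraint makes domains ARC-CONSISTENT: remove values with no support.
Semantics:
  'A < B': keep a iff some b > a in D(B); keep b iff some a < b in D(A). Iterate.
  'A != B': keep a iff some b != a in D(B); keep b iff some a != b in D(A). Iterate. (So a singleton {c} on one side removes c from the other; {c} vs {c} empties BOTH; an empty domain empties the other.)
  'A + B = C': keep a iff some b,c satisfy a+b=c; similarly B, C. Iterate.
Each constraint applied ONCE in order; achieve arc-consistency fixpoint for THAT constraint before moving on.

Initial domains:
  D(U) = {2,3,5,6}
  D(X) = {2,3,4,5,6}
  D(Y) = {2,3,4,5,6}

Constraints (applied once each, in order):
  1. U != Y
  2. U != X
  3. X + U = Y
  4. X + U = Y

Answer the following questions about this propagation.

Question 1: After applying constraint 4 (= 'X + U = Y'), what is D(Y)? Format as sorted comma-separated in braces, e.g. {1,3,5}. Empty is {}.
Constraint 1 (U != Y) on D(U)={2,3,5,6} D(Y)={2,3,4,5,6}: no change
Constraint 2 (U != X) on D(U)={2,3,5,6} D(X)={2,3,4,5,6}: no change
Constraint 3 (X + U = Y) on D(X)={2,3,4,5,6} D(U)={2,3,5,6} D(Y)={2,3,4,5,6}: X {2,3,4,5,6}->{2,3,4}; U {2,3,5,6}->{2,3}; Y {2,3,4,5,6}->{4,5,6}
Constraint 4 (X + U = Y) on D(X)={2,3,4} D(U)={2,3} D(Y)={4,5,6}: no change
So after constraint 4: D(Y) = {4,5,6}

Answer: {4,5,6}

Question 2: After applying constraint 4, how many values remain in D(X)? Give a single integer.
Constraint 1 (U != Y) on D(U)={2,3,5,6} D(Y)={2,3,4,5,6}: no change
Constraint 2 (U != X) on D(U)={2,3,5,6} D(X)={2,3,4,5,6}: no change
Constraint 3 (X + U = Y) on D(X)={2,3,4,5,6} D(U)={2,3,5,6} D(Y)={2,3,4,5,6}: X {2,3,4,5,6}->{2,3,4}; U {2,3,5,6}->{2,3}; Y {2,3,4,5,6}->{4,5,6}
Constraint 4 (X + U = Y) on D(X)={2,3,4} D(U)={2,3} D(Y)={4,5,6}: no change
So after constraint 4: D(X)={2,3,4}, size = 3

Answer: 3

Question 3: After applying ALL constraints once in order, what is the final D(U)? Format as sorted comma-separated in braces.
Constraint 1 (U != Y) on D(U)={2,3,5,6} D(Y)={2,3,4,5,6}: no change
Constraint 2 (U != X) on D(U)={2,3,5,6} D(X)={2,3,4,5,6}: no change
Constraint 3 (X + U = Y) on D(X)={2,3,4,5,6} D(U)={2,3,5,6} D(Y)={2,3,4,5,6}: X {2,3,4,5,6}->{2,3,4}; U {2,3,5,6}->{2,3}; Y {2,3,4,5,6}->{4,5,6}
Constraint 4 (X + U = Y) on D(X)={2,3,4} D(U)={2,3} D(Y)={4,5,6}: no change
So after all 4 constraints: D(U) = {2,3}

Answer: {2,3}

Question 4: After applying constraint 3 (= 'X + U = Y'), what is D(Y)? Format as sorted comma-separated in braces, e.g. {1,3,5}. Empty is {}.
Constraint 1 (U != Y) on D(U)={2,3,5,6} D(Y)={2,3,4,5,6}: no change
Constraint 2 (U != X) on D(U)={2,3,5,6} D(X)={2,3,4,5,6}: no change
Constraint 3 (X + U = Y) on D(X)={2,3,4,5,6} D(U)={2,3,5,6} D(Y)={2,3,4,5,6}: X {2,3,4,5,6}->{2,3,4}; U {2,3,5,6}->{2,3}; Y {2,3,4,5,6}->{4,5,6}
So after constraint 3: D(Y) = {4,5,6}

Answer: {4,5,6}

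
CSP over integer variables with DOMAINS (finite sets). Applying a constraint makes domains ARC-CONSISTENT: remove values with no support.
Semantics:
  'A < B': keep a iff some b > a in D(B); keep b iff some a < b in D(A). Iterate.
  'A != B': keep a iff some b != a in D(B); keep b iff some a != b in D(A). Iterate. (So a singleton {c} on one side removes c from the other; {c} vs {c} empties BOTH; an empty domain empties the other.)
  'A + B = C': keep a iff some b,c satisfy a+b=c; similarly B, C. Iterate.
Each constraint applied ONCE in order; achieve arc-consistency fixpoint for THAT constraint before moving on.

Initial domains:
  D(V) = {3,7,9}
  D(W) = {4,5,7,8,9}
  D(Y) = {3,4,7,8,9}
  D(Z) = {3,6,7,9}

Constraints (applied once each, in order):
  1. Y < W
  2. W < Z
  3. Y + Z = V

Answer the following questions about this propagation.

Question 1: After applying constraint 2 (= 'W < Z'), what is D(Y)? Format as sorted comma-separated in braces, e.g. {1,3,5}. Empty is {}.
Constraint 1 (Y < W) on D(Y)={3,4,7,8,9} D(W)={4,5,7,8,9}: Y {3,4,7,8,9}->{3,4,7,8}
Constraint 2 (W < Z) on D(W)={4,5,7,8,9} D(Z)={3,6,7,9}: W {4,5,7,8,9}->{4,5,7,8}; Z {3,6,7,9}->{6,7,9}
So after constraint 2: D(Y) = {3,4,7,8}

Answer: {3,4,7,8}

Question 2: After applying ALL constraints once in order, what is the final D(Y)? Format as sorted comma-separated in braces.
Answer: {3}

Derivation:
Constraint 1 (Y < W) on D(Y)={3,4,7,8,9} D(W)={4,5,7,8,9}: Y {3,4,7,8,9}->{3,4,7,8}
Constraint 2 (W < Z) on D(W)={4,5,7,8,9} D(Z)={3,6,7,9}: W {4,5,7,8,9}->{4,5,7,8}; Z {3,6,7,9}->{6,7,9}
Constraint 3 (Y + Z = V) on D(Y)={3,4,7,8} D(Z)={6,7,9} D(V)={3,7,9}: Y {3,4,7,8}->{3}; Z {6,7,9}->{6}; V {3,7,9}->{9}
So after all 3 constraints: D(Y) = {3}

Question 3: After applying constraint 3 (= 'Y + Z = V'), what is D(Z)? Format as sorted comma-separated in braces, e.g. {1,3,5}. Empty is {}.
Answer: {6}

Derivation:
Constraint 1 (Y < W) on D(Y)={3,4,7,8,9} D(W)={4,5,7,8,9}: Y {3,4,7,8,9}->{3,4,7,8}
Constraint 2 (W < Z) on D(W)={4,5,7,8,9} D(Z)={3,6,7,9}: W {4,5,7,8,9}->{4,5,7,8}; Z {3,6,7,9}->{6,7,9}
Constraint 3 (Y + Z = V) on D(Y)={3,4,7,8} D(Z)={6,7,9} D(V)={3,7,9}: Y {3,4,7,8}->{3}; Z {6,7,9}->{6}; V {3,7,9}->{9}
So after constraint 3: D(Z) = {6}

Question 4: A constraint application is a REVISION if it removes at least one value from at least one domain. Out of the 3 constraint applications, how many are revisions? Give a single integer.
Constraint 1 (Y < W) on D(Y)={3,4,7,8,9} D(W)={4,5,7,8,9}: Y {3,4,7,8,9}->{3,4,7,8} => REVISION
Constraint 2 (W < Z) on D(W)={4,5,7,8,9} D(Z)={3,6,7,9}: W {4,5,7,8,9}->{4,5,7,8}; Z {3,6,7,9}->{6,7,9} => REVISION
Constraint 3 (Y + Z = V) on D(Y)={3,4,7,8} D(Z)={6,7,9} D(V)={3,7,9}: Y {3,4,7,8}->{3}; Z {6,7,9}->{6}; V {3,7,9}->{9} => REVISION
Total revisions = 3

Answer: 3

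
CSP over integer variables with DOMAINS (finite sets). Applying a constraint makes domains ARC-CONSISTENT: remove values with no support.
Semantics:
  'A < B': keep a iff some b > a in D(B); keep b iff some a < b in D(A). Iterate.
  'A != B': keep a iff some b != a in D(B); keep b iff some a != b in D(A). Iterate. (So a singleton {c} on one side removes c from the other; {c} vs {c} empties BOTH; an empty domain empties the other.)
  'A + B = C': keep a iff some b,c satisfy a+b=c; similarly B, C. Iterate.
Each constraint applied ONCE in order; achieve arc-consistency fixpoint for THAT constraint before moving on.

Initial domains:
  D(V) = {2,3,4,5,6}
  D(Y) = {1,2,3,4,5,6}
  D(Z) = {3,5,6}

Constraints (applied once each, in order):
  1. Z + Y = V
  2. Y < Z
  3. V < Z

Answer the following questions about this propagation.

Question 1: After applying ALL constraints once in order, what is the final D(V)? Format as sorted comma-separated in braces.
Answer: {4}

Derivation:
Constraint 1 (Z + Y = V) on D(Z)={3,5,6} D(Y)={1,2,3,4,5,6} D(V)={2,3,4,5,6}: Z {3,5,6}->{3,5}; Y {1,2,3,4,5,6}->{1,2,3}; V {2,3,4,5,6}->{4,5,6}
Constraint 2 (Y < Z) on D(Y)={1,2,3} D(Z)={3,5}: no change
Constraint 3 (V < Z) on D(V)={4,5,6} D(Z)={3,5}: V {4,5,6}->{4}; Z {3,5}->{5}
So after all 3 constraints: D(V) = {4}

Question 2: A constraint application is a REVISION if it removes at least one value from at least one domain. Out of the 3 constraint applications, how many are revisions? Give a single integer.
Constraint 1 (Z + Y = V) on D(Z)={3,5,6} D(Y)={1,2,3,4,5,6} D(V)={2,3,4,5,6}: Z {3,5,6}->{3,5}; Y {1,2,3,4,5,6}->{1,2,3}; V {2,3,4,5,6}->{4,5,6} => REVISION
Constraint 2 (Y < Z) on D(Y)={1,2,3} D(Z)={3,5}: no change => not a revision
Constraint 3 (V < Z) on D(V)={4,5,6} D(Z)={3,5}: V {4,5,6}->{4}; Z {3,5}->{5} => REVISION
Total revisions = 2

Answer: 2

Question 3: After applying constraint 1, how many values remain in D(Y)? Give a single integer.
Answer: 3

Derivation:
Constraint 1 (Z + Y = V) on D(Z)={3,5,6} D(Y)={1,2,3,4,5,6} D(V)={2,3,4,5,6}: Z {3,5,6}->{3,5}; Y {1,2,3,4,5,6}->{1,2,3}; V {2,3,4,5,6}->{4,5,6}
So after constraint 1: D(Y)={1,2,3}, size = 3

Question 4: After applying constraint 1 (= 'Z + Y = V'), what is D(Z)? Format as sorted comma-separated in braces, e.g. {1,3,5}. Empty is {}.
Constraint 1 (Z + Y = V) on D(Z)={3,5,6} D(Y)={1,2,3,4,5,6} D(V)={2,3,4,5,6}: Z {3,5,6}->{3,5}; Y {1,2,3,4,5,6}->{1,2,3}; V {2,3,4,5,6}->{4,5,6}
So after constraint 1: D(Z) = {3,5}

Answer: {3,5}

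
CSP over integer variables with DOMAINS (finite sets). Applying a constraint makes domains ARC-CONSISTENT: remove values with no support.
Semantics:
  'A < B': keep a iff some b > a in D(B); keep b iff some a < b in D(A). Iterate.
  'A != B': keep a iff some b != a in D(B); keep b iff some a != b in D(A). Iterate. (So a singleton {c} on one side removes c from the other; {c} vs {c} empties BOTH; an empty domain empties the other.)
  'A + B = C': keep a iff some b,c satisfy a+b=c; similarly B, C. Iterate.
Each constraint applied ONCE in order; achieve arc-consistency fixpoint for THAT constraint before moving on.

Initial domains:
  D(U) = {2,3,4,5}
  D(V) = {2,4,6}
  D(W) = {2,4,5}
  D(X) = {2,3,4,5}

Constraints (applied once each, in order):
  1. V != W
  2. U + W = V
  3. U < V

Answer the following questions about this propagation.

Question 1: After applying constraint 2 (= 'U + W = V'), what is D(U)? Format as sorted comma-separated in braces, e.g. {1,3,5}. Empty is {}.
Answer: {2,4}

Derivation:
Constraint 1 (V != W) on D(V)={2,4,6} D(W)={2,4,5}: no change
Constraint 2 (U + W = V) on D(U)={2,3,4,5} D(W)={2,4,5} D(V)={2,4,6}: U {2,3,4,5}->{2,4}; W {2,4,5}->{2,4}; V {2,4,6}->{4,6}
So after constraint 2: D(U) = {2,4}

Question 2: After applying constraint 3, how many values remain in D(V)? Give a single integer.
Constraint 1 (V != W) on D(V)={2,4,6} D(W)={2,4,5}: no change
Constraint 2 (U + W = V) on D(U)={2,3,4,5} D(W)={2,4,5} D(V)={2,4,6}: U {2,3,4,5}->{2,4}; W {2,4,5}->{2,4}; V {2,4,6}->{4,6}
Constraint 3 (U < V) on D(U)={2,4} D(V)={4,6}: no change
So after constraint 3: D(V)={4,6}, size = 2

Answer: 2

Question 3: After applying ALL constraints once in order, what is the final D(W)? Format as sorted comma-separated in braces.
Constraint 1 (V != W) on D(V)={2,4,6} D(W)={2,4,5}: no change
Constraint 2 (U + W = V) on D(U)={2,3,4,5} D(W)={2,4,5} D(V)={2,4,6}: U {2,3,4,5}->{2,4}; W {2,4,5}->{2,4}; V {2,4,6}->{4,6}
Constraint 3 (U < V) on D(U)={2,4} D(V)={4,6}: no change
So after all 3 constraints: D(W) = {2,4}

Answer: {2,4}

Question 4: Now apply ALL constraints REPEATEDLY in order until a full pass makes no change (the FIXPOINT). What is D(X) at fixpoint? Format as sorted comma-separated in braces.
pass 0 (initial): D(X)={2,3,4,5}
pass 1: U {2,3,4,5}->{2,4}; V {2,4,6}->{4,6}; W {2,4,5}->{2,4}
pass 2: no change
Fixpoint after 2 passes: D(X) = {2,3,4,5}

Answer: {2,3,4,5}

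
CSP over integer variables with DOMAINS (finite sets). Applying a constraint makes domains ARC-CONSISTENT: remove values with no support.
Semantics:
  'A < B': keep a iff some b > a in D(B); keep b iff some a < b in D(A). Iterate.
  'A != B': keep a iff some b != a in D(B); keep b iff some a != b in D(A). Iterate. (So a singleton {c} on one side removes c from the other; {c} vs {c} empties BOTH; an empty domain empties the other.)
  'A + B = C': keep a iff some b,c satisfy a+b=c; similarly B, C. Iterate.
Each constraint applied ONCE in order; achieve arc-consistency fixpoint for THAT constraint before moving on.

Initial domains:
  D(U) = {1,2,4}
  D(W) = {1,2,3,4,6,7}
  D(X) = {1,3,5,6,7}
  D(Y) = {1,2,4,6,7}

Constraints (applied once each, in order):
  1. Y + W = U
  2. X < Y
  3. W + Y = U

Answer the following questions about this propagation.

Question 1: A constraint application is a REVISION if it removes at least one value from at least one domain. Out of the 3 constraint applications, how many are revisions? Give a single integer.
Constraint 1 (Y + W = U) on D(Y)={1,2,4,6,7} D(W)={1,2,3,4,6,7} D(U)={1,2,4}: Y {1,2,4,6,7}->{1,2}; W {1,2,3,4,6,7}->{1,2,3}; U {1,2,4}->{2,4} => REVISION
Constraint 2 (X < Y) on D(X)={1,3,5,6,7} D(Y)={1,2}: X {1,3,5,6,7}->{1}; Y {1,2}->{2} => REVISION
Constraint 3 (W + Y = U) on D(W)={1,2,3} D(Y)={2} D(U)={2,4}: W {1,2,3}->{2}; U {2,4}->{4} => REVISION
Total revisions = 3

Answer: 3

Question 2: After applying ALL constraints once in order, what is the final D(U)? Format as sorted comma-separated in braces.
Answer: {4}

Derivation:
Constraint 1 (Y + W = U) on D(Y)={1,2,4,6,7} D(W)={1,2,3,4,6,7} D(U)={1,2,4}: Y {1,2,4,6,7}->{1,2}; W {1,2,3,4,6,7}->{1,2,3}; U {1,2,4}->{2,4}
Constraint 2 (X < Y) on D(X)={1,3,5,6,7} D(Y)={1,2}: X {1,3,5,6,7}->{1}; Y {1,2}->{2}
Constraint 3 (W + Y = U) on D(W)={1,2,3} D(Y)={2} D(U)={2,4}: W {1,2,3}->{2}; U {2,4}->{4}
So after all 3 constraints: D(U) = {4}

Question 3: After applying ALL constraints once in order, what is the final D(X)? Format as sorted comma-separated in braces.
Constraint 1 (Y + W = U) on D(Y)={1,2,4,6,7} D(W)={1,2,3,4,6,7} D(U)={1,2,4}: Y {1,2,4,6,7}->{1,2}; W {1,2,3,4,6,7}->{1,2,3}; U {1,2,4}->{2,4}
Constraint 2 (X < Y) on D(X)={1,3,5,6,7} D(Y)={1,2}: X {1,3,5,6,7}->{1}; Y {1,2}->{2}
Constraint 3 (W + Y = U) on D(W)={1,2,3} D(Y)={2} D(U)={2,4}: W {1,2,3}->{2}; U {2,4}->{4}
So after all 3 constraints: D(X) = {1}

Answer: {1}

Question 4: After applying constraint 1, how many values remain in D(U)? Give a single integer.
Answer: 2

Derivation:
Constraint 1 (Y + W = U) on D(Y)={1,2,4,6,7} D(W)={1,2,3,4,6,7} D(U)={1,2,4}: Y {1,2,4,6,7}->{1,2}; W {1,2,3,4,6,7}->{1,2,3}; U {1,2,4}->{2,4}
So after constraint 1: D(U)={2,4}, size = 2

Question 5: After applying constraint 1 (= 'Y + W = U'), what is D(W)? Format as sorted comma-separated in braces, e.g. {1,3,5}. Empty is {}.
Answer: {1,2,3}

Derivation:
Constraint 1 (Y + W = U) on D(Y)={1,2,4,6,7} D(W)={1,2,3,4,6,7} D(U)={1,2,4}: Y {1,2,4,6,7}->{1,2}; W {1,2,3,4,6,7}->{1,2,3}; U {1,2,4}->{2,4}
So after constraint 1: D(W) = {1,2,3}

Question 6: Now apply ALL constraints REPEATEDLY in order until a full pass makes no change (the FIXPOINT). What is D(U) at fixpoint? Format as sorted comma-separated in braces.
Answer: {4}

Derivation:
pass 0 (initial): D(U)={1,2,4}
pass 1: U {1,2,4}->{4}; W {1,2,3,4,6,7}->{2}; X {1,3,5,6,7}->{1}; Y {1,2,4,6,7}->{2}
pass 2: no change
Fixpoint after 2 passes: D(U) = {4}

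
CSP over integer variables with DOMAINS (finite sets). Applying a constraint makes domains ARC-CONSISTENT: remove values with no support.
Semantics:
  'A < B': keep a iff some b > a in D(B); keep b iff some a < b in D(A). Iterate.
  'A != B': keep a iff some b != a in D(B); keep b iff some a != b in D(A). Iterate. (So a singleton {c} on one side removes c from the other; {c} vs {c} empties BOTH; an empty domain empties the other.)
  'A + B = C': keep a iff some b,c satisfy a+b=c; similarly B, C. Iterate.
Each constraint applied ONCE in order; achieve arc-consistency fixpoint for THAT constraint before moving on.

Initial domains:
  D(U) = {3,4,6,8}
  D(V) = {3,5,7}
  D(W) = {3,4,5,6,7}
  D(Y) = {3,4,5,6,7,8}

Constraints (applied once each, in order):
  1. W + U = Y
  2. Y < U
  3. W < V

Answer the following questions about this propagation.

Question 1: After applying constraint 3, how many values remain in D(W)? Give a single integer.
Answer: 3

Derivation:
Constraint 1 (W + U = Y) on D(W)={3,4,5,6,7} D(U)={3,4,6,8} D(Y)={3,4,5,6,7,8}: W {3,4,5,6,7}->{3,4,5}; U {3,4,6,8}->{3,4}; Y {3,4,5,6,7,8}->{6,7,8}
Constraint 2 (Y < U) on D(Y)={6,7,8} D(U)={3,4}: Y {6,7,8}->{}; U {3,4}->{}
Constraint 3 (W < V) on D(W)={3,4,5} D(V)={3,5,7}: V {3,5,7}->{5,7}
So after constraint 3: D(W)={3,4,5}, size = 3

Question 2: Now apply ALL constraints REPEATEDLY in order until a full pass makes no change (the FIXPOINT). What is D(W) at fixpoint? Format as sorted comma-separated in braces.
Answer: {}

Derivation:
pass 0 (initial): D(W)={3,4,5,6,7}
pass 1: U {3,4,6,8}->{}; V {3,5,7}->{5,7}; W {3,4,5,6,7}->{3,4,5}; Y {3,4,5,6,7,8}->{}
pass 2: V {5,7}->{}; W {3,4,5}->{}
pass 3: no change
Fixpoint after 3 passes: D(W) = {}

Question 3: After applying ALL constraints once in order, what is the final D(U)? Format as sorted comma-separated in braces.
Answer: {}

Derivation:
Constraint 1 (W + U = Y) on D(W)={3,4,5,6,7} D(U)={3,4,6,8} D(Y)={3,4,5,6,7,8}: W {3,4,5,6,7}->{3,4,5}; U {3,4,6,8}->{3,4}; Y {3,4,5,6,7,8}->{6,7,8}
Constraint 2 (Y < U) on D(Y)={6,7,8} D(U)={3,4}: Y {6,7,8}->{}; U {3,4}->{}
Constraint 3 (W < V) on D(W)={3,4,5} D(V)={3,5,7}: V {3,5,7}->{5,7}
So after all 3 constraints: D(U) = {}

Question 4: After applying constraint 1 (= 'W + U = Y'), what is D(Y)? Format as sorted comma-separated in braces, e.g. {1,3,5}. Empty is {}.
Constraint 1 (W + U = Y) on D(W)={3,4,5,6,7} D(U)={3,4,6,8} D(Y)={3,4,5,6,7,8}: W {3,4,5,6,7}->{3,4,5}; U {3,4,6,8}->{3,4}; Y {3,4,5,6,7,8}->{6,7,8}
So after constraint 1: D(Y) = {6,7,8}

Answer: {6,7,8}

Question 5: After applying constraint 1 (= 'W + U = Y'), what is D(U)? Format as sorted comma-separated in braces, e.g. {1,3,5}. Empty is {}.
Constraint 1 (W + U = Y) on D(W)={3,4,5,6,7} D(U)={3,4,6,8} D(Y)={3,4,5,6,7,8}: W {3,4,5,6,7}->{3,4,5}; U {3,4,6,8}->{3,4}; Y {3,4,5,6,7,8}->{6,7,8}
So after constraint 1: D(U) = {3,4}

Answer: {3,4}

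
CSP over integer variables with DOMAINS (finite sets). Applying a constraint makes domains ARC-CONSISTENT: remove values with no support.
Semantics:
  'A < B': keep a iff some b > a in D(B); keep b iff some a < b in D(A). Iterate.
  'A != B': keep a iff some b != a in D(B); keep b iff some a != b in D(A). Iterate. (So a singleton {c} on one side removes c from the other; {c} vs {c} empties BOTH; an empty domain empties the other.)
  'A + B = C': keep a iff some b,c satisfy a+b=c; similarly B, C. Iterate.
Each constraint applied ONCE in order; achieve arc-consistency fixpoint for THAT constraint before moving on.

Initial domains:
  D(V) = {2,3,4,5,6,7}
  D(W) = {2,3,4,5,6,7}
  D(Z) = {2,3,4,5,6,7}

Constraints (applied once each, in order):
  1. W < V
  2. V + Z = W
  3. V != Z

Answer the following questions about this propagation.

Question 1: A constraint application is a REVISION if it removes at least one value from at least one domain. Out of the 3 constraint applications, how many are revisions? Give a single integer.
Answer: 2

Derivation:
Constraint 1 (W < V) on D(W)={2,3,4,5,6,7} D(V)={2,3,4,5,6,7}: W {2,3,4,5,6,7}->{2,3,4,5,6}; V {2,3,4,5,6,7}->{3,4,5,6,7} => REVISION
Constraint 2 (V + Z = W) on D(V)={3,4,5,6,7} D(Z)={2,3,4,5,6,7} D(W)={2,3,4,5,6}: V {3,4,5,6,7}->{3,4}; Z {2,3,4,5,6,7}->{2,3}; W {2,3,4,5,6}->{5,6} => REVISION
Constraint 3 (V != Z) on D(V)={3,4} D(Z)={2,3}: no change => not a revision
Total revisions = 2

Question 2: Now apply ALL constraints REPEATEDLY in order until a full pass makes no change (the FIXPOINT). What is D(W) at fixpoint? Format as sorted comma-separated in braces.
Answer: {}

Derivation:
pass 0 (initial): D(W)={2,3,4,5,6,7}
pass 1: V {2,3,4,5,6,7}->{3,4}; W {2,3,4,5,6,7}->{5,6}; Z {2,3,4,5,6,7}->{2,3}
pass 2: V {3,4}->{}; W {5,6}->{}; Z {2,3}->{}
pass 3: no change
Fixpoint after 3 passes: D(W) = {}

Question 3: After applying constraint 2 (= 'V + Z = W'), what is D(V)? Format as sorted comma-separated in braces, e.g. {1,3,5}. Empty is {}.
Answer: {3,4}

Derivation:
Constraint 1 (W < V) on D(W)={2,3,4,5,6,7} D(V)={2,3,4,5,6,7}: W {2,3,4,5,6,7}->{2,3,4,5,6}; V {2,3,4,5,6,7}->{3,4,5,6,7}
Constraint 2 (V + Z = W) on D(V)={3,4,5,6,7} D(Z)={2,3,4,5,6,7} D(W)={2,3,4,5,6}: V {3,4,5,6,7}->{3,4}; Z {2,3,4,5,6,7}->{2,3}; W {2,3,4,5,6}->{5,6}
So after constraint 2: D(V) = {3,4}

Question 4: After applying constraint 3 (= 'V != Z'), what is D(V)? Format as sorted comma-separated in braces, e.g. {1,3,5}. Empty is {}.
Constraint 1 (W < V) on D(W)={2,3,4,5,6,7} D(V)={2,3,4,5,6,7}: W {2,3,4,5,6,7}->{2,3,4,5,6}; V {2,3,4,5,6,7}->{3,4,5,6,7}
Constraint 2 (V + Z = W) on D(V)={3,4,5,6,7} D(Z)={2,3,4,5,6,7} D(W)={2,3,4,5,6}: V {3,4,5,6,7}->{3,4}; Z {2,3,4,5,6,7}->{2,3}; W {2,3,4,5,6}->{5,6}
Constraint 3 (V != Z) on D(V)={3,4} D(Z)={2,3}: no change
So after constraint 3: D(V) = {3,4}

Answer: {3,4}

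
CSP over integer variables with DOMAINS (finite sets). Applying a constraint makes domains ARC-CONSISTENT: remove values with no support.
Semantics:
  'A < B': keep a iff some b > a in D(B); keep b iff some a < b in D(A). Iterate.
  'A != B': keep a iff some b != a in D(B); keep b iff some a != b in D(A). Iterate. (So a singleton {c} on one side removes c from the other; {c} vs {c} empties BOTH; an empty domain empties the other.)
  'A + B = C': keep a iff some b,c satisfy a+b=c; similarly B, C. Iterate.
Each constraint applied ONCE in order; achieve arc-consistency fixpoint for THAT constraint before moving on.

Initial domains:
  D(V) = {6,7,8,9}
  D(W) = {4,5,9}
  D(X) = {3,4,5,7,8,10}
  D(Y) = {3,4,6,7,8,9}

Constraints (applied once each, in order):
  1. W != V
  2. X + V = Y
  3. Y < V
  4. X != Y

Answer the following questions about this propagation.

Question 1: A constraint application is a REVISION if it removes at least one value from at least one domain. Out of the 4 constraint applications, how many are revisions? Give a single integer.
Constraint 1 (W != V) on D(W)={4,5,9} D(V)={6,7,8,9}: no change => not a revision
Constraint 2 (X + V = Y) on D(X)={3,4,5,7,8,10} D(V)={6,7,8,9} D(Y)={3,4,6,7,8,9}: X {3,4,5,7,8,10}->{3}; V {6,7,8,9}->{6}; Y {3,4,6,7,8,9}->{9} => REVISION
Constraint 3 (Y < V) on D(Y)={9} D(V)={6}: Y {9}->{}; V {6}->{} => REVISION
Constraint 4 (X != Y) on D(X)={3} D(Y)={}: X {3}->{} => REVISION
Total revisions = 3

Answer: 3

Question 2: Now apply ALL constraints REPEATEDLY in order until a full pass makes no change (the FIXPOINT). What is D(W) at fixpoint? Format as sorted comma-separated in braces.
Answer: {}

Derivation:
pass 0 (initial): D(W)={4,5,9}
pass 1: V {6,7,8,9}->{}; X {3,4,5,7,8,10}->{}; Y {3,4,6,7,8,9}->{}
pass 2: W {4,5,9}->{}
pass 3: no change
Fixpoint after 3 passes: D(W) = {}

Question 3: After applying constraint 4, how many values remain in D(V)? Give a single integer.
Constraint 1 (W != V) on D(W)={4,5,9} D(V)={6,7,8,9}: no change
Constraint 2 (X + V = Y) on D(X)={3,4,5,7,8,10} D(V)={6,7,8,9} D(Y)={3,4,6,7,8,9}: X {3,4,5,7,8,10}->{3}; V {6,7,8,9}->{6}; Y {3,4,6,7,8,9}->{9}
Constraint 3 (Y < V) on D(Y)={9} D(V)={6}: Y {9}->{}; V {6}->{}
Constraint 4 (X != Y) on D(X)={3} D(Y)={}: X {3}->{}
So after constraint 4: D(V)={}, size = 0

Answer: 0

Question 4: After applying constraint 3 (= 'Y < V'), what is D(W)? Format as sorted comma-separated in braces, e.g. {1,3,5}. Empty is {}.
Constraint 1 (W != V) on D(W)={4,5,9} D(V)={6,7,8,9}: no change
Constraint 2 (X + V = Y) on D(X)={3,4,5,7,8,10} D(V)={6,7,8,9} D(Y)={3,4,6,7,8,9}: X {3,4,5,7,8,10}->{3}; V {6,7,8,9}->{6}; Y {3,4,6,7,8,9}->{9}
Constraint 3 (Y < V) on D(Y)={9} D(V)={6}: Y {9}->{}; V {6}->{}
So after constraint 3: D(W) = {4,5,9}

Answer: {4,5,9}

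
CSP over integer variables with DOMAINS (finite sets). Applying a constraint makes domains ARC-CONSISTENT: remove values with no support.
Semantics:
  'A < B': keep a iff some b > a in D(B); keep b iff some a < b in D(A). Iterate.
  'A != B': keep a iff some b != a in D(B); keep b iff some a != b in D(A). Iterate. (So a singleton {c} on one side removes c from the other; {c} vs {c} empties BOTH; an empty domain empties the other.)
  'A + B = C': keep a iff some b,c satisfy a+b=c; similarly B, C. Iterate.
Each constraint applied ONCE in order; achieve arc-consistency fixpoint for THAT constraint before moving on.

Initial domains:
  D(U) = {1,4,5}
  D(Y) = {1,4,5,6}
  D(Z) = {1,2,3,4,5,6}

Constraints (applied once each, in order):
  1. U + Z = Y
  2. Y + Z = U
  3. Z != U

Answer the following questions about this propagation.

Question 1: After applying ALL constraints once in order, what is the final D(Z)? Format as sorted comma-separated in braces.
Answer: {1}

Derivation:
Constraint 1 (U + Z = Y) on D(U)={1,4,5} D(Z)={1,2,3,4,5,6} D(Y)={1,4,5,6}: Z {1,2,3,4,5,6}->{1,2,3,4,5}; Y {1,4,5,6}->{4,5,6}
Constraint 2 (Y + Z = U) on D(Y)={4,5,6} D(Z)={1,2,3,4,5} D(U)={1,4,5}: Y {4,5,6}->{4}; Z {1,2,3,4,5}->{1}; U {1,4,5}->{5}
Constraint 3 (Z != U) on D(Z)={1} D(U)={5}: no change
So after all 3 constraints: D(Z) = {1}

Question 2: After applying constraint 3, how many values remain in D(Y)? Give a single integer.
Constraint 1 (U + Z = Y) on D(U)={1,4,5} D(Z)={1,2,3,4,5,6} D(Y)={1,4,5,6}: Z {1,2,3,4,5,6}->{1,2,3,4,5}; Y {1,4,5,6}->{4,5,6}
Constraint 2 (Y + Z = U) on D(Y)={4,5,6} D(Z)={1,2,3,4,5} D(U)={1,4,5}: Y {4,5,6}->{4}; Z {1,2,3,4,5}->{1}; U {1,4,5}->{5}
Constraint 3 (Z != U) on D(Z)={1} D(U)={5}: no change
So after constraint 3: D(Y)={4}, size = 1

Answer: 1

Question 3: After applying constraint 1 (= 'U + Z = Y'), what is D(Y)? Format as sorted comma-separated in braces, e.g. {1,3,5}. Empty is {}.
Constraint 1 (U + Z = Y) on D(U)={1,4,5} D(Z)={1,2,3,4,5,6} D(Y)={1,4,5,6}: Z {1,2,3,4,5,6}->{1,2,3,4,5}; Y {1,4,5,6}->{4,5,6}
So after constraint 1: D(Y) = {4,5,6}

Answer: {4,5,6}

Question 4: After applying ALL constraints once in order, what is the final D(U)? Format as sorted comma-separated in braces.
Answer: {5}

Derivation:
Constraint 1 (U + Z = Y) on D(U)={1,4,5} D(Z)={1,2,3,4,5,6} D(Y)={1,4,5,6}: Z {1,2,3,4,5,6}->{1,2,3,4,5}; Y {1,4,5,6}->{4,5,6}
Constraint 2 (Y + Z = U) on D(Y)={4,5,6} D(Z)={1,2,3,4,5} D(U)={1,4,5}: Y {4,5,6}->{4}; Z {1,2,3,4,5}->{1}; U {1,4,5}->{5}
Constraint 3 (Z != U) on D(Z)={1} D(U)={5}: no change
So after all 3 constraints: D(U) = {5}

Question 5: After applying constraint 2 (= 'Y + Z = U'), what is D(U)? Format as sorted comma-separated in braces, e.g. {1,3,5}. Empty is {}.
Constraint 1 (U + Z = Y) on D(U)={1,4,5} D(Z)={1,2,3,4,5,6} D(Y)={1,4,5,6}: Z {1,2,3,4,5,6}->{1,2,3,4,5}; Y {1,4,5,6}->{4,5,6}
Constraint 2 (Y + Z = U) on D(Y)={4,5,6} D(Z)={1,2,3,4,5} D(U)={1,4,5}: Y {4,5,6}->{4}; Z {1,2,3,4,5}->{1}; U {1,4,5}->{5}
So after constraint 2: D(U) = {5}

Answer: {5}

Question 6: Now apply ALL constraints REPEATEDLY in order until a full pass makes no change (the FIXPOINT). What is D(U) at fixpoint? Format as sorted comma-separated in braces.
pass 0 (initial): D(U)={1,4,5}
pass 1: U {1,4,5}->{5}; Y {1,4,5,6}->{4}; Z {1,2,3,4,5,6}->{1}
pass 2: U {5}->{}; Y {4}->{}; Z {1}->{}
pass 3: no change
Fixpoint after 3 passes: D(U) = {}

Answer: {}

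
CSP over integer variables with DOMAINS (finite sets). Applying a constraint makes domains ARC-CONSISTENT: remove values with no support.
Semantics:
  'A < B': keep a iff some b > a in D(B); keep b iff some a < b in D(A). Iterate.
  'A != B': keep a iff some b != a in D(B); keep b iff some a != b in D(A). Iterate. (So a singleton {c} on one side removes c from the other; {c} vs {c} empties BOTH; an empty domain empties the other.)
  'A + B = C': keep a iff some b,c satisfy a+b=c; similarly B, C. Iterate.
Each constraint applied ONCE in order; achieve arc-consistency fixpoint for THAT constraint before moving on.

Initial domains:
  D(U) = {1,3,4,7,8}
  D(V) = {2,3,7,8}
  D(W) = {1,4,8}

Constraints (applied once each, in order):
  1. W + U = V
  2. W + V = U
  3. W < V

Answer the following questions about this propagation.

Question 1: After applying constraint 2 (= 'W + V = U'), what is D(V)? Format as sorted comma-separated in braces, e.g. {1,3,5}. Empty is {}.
Answer: {2}

Derivation:
Constraint 1 (W + U = V) on D(W)={1,4,8} D(U)={1,3,4,7,8} D(V)={2,3,7,8}: W {1,4,8}->{1,4}; U {1,3,4,7,8}->{1,3,4,7}; V {2,3,7,8}->{2,7,8}
Constraint 2 (W + V = U) on D(W)={1,4} D(V)={2,7,8} D(U)={1,3,4,7}: W {1,4}->{1}; V {2,7,8}->{2}; U {1,3,4,7}->{3}
So after constraint 2: D(V) = {2}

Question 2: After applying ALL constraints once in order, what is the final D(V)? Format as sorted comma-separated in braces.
Constraint 1 (W + U = V) on D(W)={1,4,8} D(U)={1,3,4,7,8} D(V)={2,3,7,8}: W {1,4,8}->{1,4}; U {1,3,4,7,8}->{1,3,4,7}; V {2,3,7,8}->{2,7,8}
Constraint 2 (W + V = U) on D(W)={1,4} D(V)={2,7,8} D(U)={1,3,4,7}: W {1,4}->{1}; V {2,7,8}->{2}; U {1,3,4,7}->{3}
Constraint 3 (W < V) on D(W)={1} D(V)={2}: no change
So after all 3 constraints: D(V) = {2}

Answer: {2}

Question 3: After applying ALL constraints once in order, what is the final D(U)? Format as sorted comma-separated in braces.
Constraint 1 (W + U = V) on D(W)={1,4,8} D(U)={1,3,4,7,8} D(V)={2,3,7,8}: W {1,4,8}->{1,4}; U {1,3,4,7,8}->{1,3,4,7}; V {2,3,7,8}->{2,7,8}
Constraint 2 (W + V = U) on D(W)={1,4} D(V)={2,7,8} D(U)={1,3,4,7}: W {1,4}->{1}; V {2,7,8}->{2}; U {1,3,4,7}->{3}
Constraint 3 (W < V) on D(W)={1} D(V)={2}: no change
So after all 3 constraints: D(U) = {3}

Answer: {3}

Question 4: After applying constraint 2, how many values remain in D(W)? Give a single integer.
Constraint 1 (W + U = V) on D(W)={1,4,8} D(U)={1,3,4,7,8} D(V)={2,3,7,8}: W {1,4,8}->{1,4}; U {1,3,4,7,8}->{1,3,4,7}; V {2,3,7,8}->{2,7,8}
Constraint 2 (W + V = U) on D(W)={1,4} D(V)={2,7,8} D(U)={1,3,4,7}: W {1,4}->{1}; V {2,7,8}->{2}; U {1,3,4,7}->{3}
So after constraint 2: D(W)={1}, size = 1

Answer: 1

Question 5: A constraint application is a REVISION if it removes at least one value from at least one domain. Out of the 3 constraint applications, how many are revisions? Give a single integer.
Answer: 2

Derivation:
Constraint 1 (W + U = V) on D(W)={1,4,8} D(U)={1,3,4,7,8} D(V)={2,3,7,8}: W {1,4,8}->{1,4}; U {1,3,4,7,8}->{1,3,4,7}; V {2,3,7,8}->{2,7,8} => REVISION
Constraint 2 (W + V = U) on D(W)={1,4} D(V)={2,7,8} D(U)={1,3,4,7}: W {1,4}->{1}; V {2,7,8}->{2}; U {1,3,4,7}->{3} => REVISION
Constraint 3 (W < V) on D(W)={1} D(V)={2}: no change => not a revision
Total revisions = 2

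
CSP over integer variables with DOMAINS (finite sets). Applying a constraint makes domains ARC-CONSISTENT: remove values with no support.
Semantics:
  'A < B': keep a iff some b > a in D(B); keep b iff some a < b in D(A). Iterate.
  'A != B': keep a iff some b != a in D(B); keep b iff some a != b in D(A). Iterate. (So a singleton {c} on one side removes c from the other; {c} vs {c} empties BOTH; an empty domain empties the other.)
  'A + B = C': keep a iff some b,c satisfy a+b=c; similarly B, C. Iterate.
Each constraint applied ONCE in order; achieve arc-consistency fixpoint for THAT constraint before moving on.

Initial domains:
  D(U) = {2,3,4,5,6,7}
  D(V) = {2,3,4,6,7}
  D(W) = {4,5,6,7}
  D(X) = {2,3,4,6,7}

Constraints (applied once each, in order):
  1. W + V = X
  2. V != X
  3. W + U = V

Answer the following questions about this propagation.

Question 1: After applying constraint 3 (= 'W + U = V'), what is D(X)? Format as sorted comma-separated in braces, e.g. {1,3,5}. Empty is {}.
Answer: {6,7}

Derivation:
Constraint 1 (W + V = X) on D(W)={4,5,6,7} D(V)={2,3,4,6,7} D(X)={2,3,4,6,7}: W {4,5,6,7}->{4,5}; V {2,3,4,6,7}->{2,3}; X {2,3,4,6,7}->{6,7}
Constraint 2 (V != X) on D(V)={2,3} D(X)={6,7}: no change
Constraint 3 (W + U = V) on D(W)={4,5} D(U)={2,3,4,5,6,7} D(V)={2,3}: W {4,5}->{}; U {2,3,4,5,6,7}->{}; V {2,3}->{}
So after constraint 3: D(X) = {6,7}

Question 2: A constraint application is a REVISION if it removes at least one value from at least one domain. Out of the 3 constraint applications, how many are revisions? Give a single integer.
Constraint 1 (W + V = X) on D(W)={4,5,6,7} D(V)={2,3,4,6,7} D(X)={2,3,4,6,7}: W {4,5,6,7}->{4,5}; V {2,3,4,6,7}->{2,3}; X {2,3,4,6,7}->{6,7} => REVISION
Constraint 2 (V != X) on D(V)={2,3} D(X)={6,7}: no change => not a revision
Constraint 3 (W + U = V) on D(W)={4,5} D(U)={2,3,4,5,6,7} D(V)={2,3}: W {4,5}->{}; U {2,3,4,5,6,7}->{}; V {2,3}->{} => REVISION
Total revisions = 2

Answer: 2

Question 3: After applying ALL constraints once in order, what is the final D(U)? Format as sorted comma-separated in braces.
Answer: {}

Derivation:
Constraint 1 (W + V = X) on D(W)={4,5,6,7} D(V)={2,3,4,6,7} D(X)={2,3,4,6,7}: W {4,5,6,7}->{4,5}; V {2,3,4,6,7}->{2,3}; X {2,3,4,6,7}->{6,7}
Constraint 2 (V != X) on D(V)={2,3} D(X)={6,7}: no change
Constraint 3 (W + U = V) on D(W)={4,5} D(U)={2,3,4,5,6,7} D(V)={2,3}: W {4,5}->{}; U {2,3,4,5,6,7}->{}; V {2,3}->{}
So after all 3 constraints: D(U) = {}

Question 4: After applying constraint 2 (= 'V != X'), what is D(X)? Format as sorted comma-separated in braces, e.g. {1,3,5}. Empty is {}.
Constraint 1 (W + V = X) on D(W)={4,5,6,7} D(V)={2,3,4,6,7} D(X)={2,3,4,6,7}: W {4,5,6,7}->{4,5}; V {2,3,4,6,7}->{2,3}; X {2,3,4,6,7}->{6,7}
Constraint 2 (V != X) on D(V)={2,3} D(X)={6,7}: no change
So after constraint 2: D(X) = {6,7}

Answer: {6,7}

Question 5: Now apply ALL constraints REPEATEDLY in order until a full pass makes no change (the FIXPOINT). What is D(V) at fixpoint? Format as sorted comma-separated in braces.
pass 0 (initial): D(V)={2,3,4,6,7}
pass 1: U {2,3,4,5,6,7}->{}; V {2,3,4,6,7}->{}; W {4,5,6,7}->{}; X {2,3,4,6,7}->{6,7}
pass 2: X {6,7}->{}
pass 3: no change
Fixpoint after 3 passes: D(V) = {}

Answer: {}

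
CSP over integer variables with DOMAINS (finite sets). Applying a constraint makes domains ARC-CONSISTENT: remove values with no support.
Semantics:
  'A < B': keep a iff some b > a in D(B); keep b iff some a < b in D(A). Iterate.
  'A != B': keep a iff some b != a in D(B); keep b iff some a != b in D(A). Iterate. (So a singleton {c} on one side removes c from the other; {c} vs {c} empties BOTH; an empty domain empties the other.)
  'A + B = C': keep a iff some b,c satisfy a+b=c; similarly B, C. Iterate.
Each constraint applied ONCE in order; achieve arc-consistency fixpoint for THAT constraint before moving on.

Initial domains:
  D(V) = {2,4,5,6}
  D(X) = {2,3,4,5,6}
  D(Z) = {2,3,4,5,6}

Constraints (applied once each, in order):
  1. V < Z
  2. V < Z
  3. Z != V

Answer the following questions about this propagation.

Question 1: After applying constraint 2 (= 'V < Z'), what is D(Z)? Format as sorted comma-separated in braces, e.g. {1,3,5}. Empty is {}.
Constraint 1 (V < Z) on D(V)={2,4,5,6} D(Z)={2,3,4,5,6}: V {2,4,5,6}->{2,4,5}; Z {2,3,4,5,6}->{3,4,5,6}
Constraint 2 (V < Z) on D(V)={2,4,5} D(Z)={3,4,5,6}: no change
So after constraint 2: D(Z) = {3,4,5,6}

Answer: {3,4,5,6}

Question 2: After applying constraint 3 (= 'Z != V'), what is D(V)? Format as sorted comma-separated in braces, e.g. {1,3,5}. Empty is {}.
Answer: {2,4,5}

Derivation:
Constraint 1 (V < Z) on D(V)={2,4,5,6} D(Z)={2,3,4,5,6}: V {2,4,5,6}->{2,4,5}; Z {2,3,4,5,6}->{3,4,5,6}
Constraint 2 (V < Z) on D(V)={2,4,5} D(Z)={3,4,5,6}: no change
Constraint 3 (Z != V) on D(Z)={3,4,5,6} D(V)={2,4,5}: no change
So after constraint 3: D(V) = {2,4,5}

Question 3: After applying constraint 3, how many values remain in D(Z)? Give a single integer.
Constraint 1 (V < Z) on D(V)={2,4,5,6} D(Z)={2,3,4,5,6}: V {2,4,5,6}->{2,4,5}; Z {2,3,4,5,6}->{3,4,5,6}
Constraint 2 (V < Z) on D(V)={2,4,5} D(Z)={3,4,5,6}: no change
Constraint 3 (Z != V) on D(Z)={3,4,5,6} D(V)={2,4,5}: no change
So after constraint 3: D(Z)={3,4,5,6}, size = 4

Answer: 4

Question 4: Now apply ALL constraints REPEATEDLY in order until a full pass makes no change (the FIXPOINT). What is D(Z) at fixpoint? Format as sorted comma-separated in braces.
pass 0 (initial): D(Z)={2,3,4,5,6}
pass 1: V {2,4,5,6}->{2,4,5}; Z {2,3,4,5,6}->{3,4,5,6}
pass 2: no change
Fixpoint after 2 passes: D(Z) = {3,4,5,6}

Answer: {3,4,5,6}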